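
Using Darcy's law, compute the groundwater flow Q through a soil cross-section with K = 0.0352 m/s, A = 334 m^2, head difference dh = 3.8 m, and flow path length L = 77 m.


Darcy's law: Q = K * A * i, where i = dh/L.
Hydraulic gradient i = 3.8 / 77 = 0.049351.
Q = 0.0352 * 334 * 0.049351
  = 0.5802 m^3/s.

0.5802


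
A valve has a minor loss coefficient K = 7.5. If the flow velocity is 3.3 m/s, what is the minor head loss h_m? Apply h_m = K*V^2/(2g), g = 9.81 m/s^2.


Minor loss formula: h_m = K * V^2/(2g).
V^2 = 3.3^2 = 10.89.
V^2/(2g) = 10.89 / 19.62 = 0.555 m.
h_m = 7.5 * 0.555 = 4.1628 m.

4.1628


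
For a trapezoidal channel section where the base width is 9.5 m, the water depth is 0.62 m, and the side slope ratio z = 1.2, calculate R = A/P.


For a trapezoidal section with side slope z:
A = (b + z*y)*y = (9.5 + 1.2*0.62)*0.62 = 6.351 m^2.
P = b + 2*y*sqrt(1 + z^2) = 9.5 + 2*0.62*sqrt(1 + 1.2^2) = 11.437 m.
R = A/P = 6.351 / 11.437 = 0.5553 m.

0.5553


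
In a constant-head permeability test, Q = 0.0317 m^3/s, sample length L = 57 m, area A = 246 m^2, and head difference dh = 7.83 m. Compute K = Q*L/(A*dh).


From K = Q*L / (A*dh):
Numerator: Q*L = 0.0317 * 57 = 1.8069.
Denominator: A*dh = 246 * 7.83 = 1926.18.
K = 1.8069 / 1926.18 = 0.000938 m/s.

0.000938


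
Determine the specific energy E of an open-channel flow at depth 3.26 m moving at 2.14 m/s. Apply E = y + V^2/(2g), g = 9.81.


Specific energy E = y + V^2/(2g).
Velocity head = V^2/(2g) = 2.14^2 / (2*9.81) = 4.5796 / 19.62 = 0.2334 m.
E = 3.26 + 0.2334 = 3.4934 m.

3.4934


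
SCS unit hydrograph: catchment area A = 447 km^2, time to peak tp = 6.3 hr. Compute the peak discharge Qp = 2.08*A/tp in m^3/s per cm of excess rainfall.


SCS formula: Qp = 2.08 * A / tp.
Qp = 2.08 * 447 / 6.3
   = 929.76 / 6.3
   = 147.58 m^3/s per cm.

147.58


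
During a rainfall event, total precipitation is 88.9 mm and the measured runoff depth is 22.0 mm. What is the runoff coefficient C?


The runoff coefficient C = runoff depth / rainfall depth.
C = 22.0 / 88.9
  = 0.2475.

0.2475


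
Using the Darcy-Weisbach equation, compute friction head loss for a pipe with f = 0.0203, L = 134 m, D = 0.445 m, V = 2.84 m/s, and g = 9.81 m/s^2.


Darcy-Weisbach equation: h_f = f * (L/D) * V^2/(2g).
f * L/D = 0.0203 * 134/0.445 = 6.1128.
V^2/(2g) = 2.84^2 / (2*9.81) = 8.0656 / 19.62 = 0.4111 m.
h_f = 6.1128 * 0.4111 = 2.513 m.

2.513


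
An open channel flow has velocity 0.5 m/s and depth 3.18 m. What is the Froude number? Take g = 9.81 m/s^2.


The Froude number is defined as Fr = V / sqrt(g*y).
g*y = 9.81 * 3.18 = 31.1958.
sqrt(g*y) = sqrt(31.1958) = 5.5853.
Fr = 0.5 / 5.5853 = 0.0895.

0.0895


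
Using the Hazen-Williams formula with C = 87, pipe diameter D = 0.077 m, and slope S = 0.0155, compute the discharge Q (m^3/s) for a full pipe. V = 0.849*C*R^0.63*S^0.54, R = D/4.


For a full circular pipe, R = D/4 = 0.077/4 = 0.0192 m.
V = 0.849 * 87 * 0.0192^0.63 * 0.0155^0.54
  = 0.849 * 87 * 0.083022 * 0.105385
  = 0.6462 m/s.
Pipe area A = pi*D^2/4 = pi*0.077^2/4 = 0.0047 m^2.
Q = A * V = 0.0047 * 0.6462 = 0.003 m^3/s.

0.003


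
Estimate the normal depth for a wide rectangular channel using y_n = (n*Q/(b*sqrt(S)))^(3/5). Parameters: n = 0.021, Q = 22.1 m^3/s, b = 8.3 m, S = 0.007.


We use the wide-channel approximation y_n = (n*Q/(b*sqrt(S)))^(3/5).
sqrt(S) = sqrt(0.007) = 0.083666.
Numerator: n*Q = 0.021 * 22.1 = 0.4641.
Denominator: b*sqrt(S) = 8.3 * 0.083666 = 0.694428.
arg = 0.6683.
y_n = 0.6683^(3/5) = 0.7852 m.

0.7852


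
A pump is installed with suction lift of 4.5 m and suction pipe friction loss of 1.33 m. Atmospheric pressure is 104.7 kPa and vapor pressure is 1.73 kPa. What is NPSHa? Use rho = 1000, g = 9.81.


NPSHa = p_atm/(rho*g) - z_s - hf_s - p_vap/(rho*g).
p_atm/(rho*g) = 104.7*1000 / (1000*9.81) = 10.673 m.
p_vap/(rho*g) = 1.73*1000 / (1000*9.81) = 0.176 m.
NPSHa = 10.673 - 4.5 - 1.33 - 0.176
      = 4.67 m.

4.67


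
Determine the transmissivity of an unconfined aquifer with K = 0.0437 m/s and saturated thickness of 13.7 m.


Transmissivity is defined as T = K * h.
T = 0.0437 * 13.7
  = 0.5987 m^2/s.

0.5987


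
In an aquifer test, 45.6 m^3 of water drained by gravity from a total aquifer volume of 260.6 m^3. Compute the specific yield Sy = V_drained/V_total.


Specific yield Sy = Volume drained / Total volume.
Sy = 45.6 / 260.6
   = 0.175.

0.175


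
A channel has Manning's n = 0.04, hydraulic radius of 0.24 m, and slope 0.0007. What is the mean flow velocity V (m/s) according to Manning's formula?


Manning's equation gives V = (1/n) * R^(2/3) * S^(1/2).
First, compute R^(2/3) = 0.24^(2/3) = 0.3862.
Next, S^(1/2) = 0.0007^(1/2) = 0.026458.
Then 1/n = 1/0.04 = 25.0.
V = 25.0 * 0.3862 * 0.026458 = 0.2554 m/s.

0.2554


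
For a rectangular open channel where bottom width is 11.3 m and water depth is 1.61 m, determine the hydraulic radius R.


For a rectangular section:
Flow area A = b * y = 11.3 * 1.61 = 18.19 m^2.
Wetted perimeter P = b + 2y = 11.3 + 2*1.61 = 14.52 m.
Hydraulic radius R = A/P = 18.19 / 14.52 = 1.253 m.

1.253


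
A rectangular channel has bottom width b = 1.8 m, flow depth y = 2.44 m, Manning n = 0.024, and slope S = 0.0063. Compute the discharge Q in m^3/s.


For a rectangular channel, the cross-sectional area A = b * y = 1.8 * 2.44 = 4.39 m^2.
The wetted perimeter P = b + 2y = 1.8 + 2*2.44 = 6.68 m.
Hydraulic radius R = A/P = 4.39/6.68 = 0.6575 m.
Velocity V = (1/n)*R^(2/3)*S^(1/2) = (1/0.024)*0.6575^(2/3)*0.0063^(1/2) = 2.5006 m/s.
Discharge Q = A * V = 4.39 * 2.5006 = 10.983 m^3/s.

10.983


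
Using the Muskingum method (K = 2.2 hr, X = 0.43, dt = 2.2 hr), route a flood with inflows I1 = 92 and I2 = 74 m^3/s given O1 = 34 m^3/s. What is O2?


Muskingum coefficients:
denom = 2*K*(1-X) + dt = 2*2.2*(1-0.43) + 2.2 = 4.708.
C0 = (dt - 2*K*X)/denom = (2.2 - 2*2.2*0.43)/4.708 = 0.0654.
C1 = (dt + 2*K*X)/denom = (2.2 + 2*2.2*0.43)/4.708 = 0.8692.
C2 = (2*K*(1-X) - dt)/denom = 0.0654.
O2 = C0*I2 + C1*I1 + C2*O1
   = 0.0654*74 + 0.8692*92 + 0.0654*34
   = 87.03 m^3/s.

87.03


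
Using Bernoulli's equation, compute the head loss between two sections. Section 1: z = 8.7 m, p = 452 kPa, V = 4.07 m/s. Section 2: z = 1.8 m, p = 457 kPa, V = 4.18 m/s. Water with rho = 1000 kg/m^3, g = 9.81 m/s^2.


Total head at each section: H = z + p/(rho*g) + V^2/(2g).
H1 = 8.7 + 452*1000/(1000*9.81) + 4.07^2/(2*9.81)
   = 8.7 + 46.075 + 0.8443
   = 55.62 m.
H2 = 1.8 + 457*1000/(1000*9.81) + 4.18^2/(2*9.81)
   = 1.8 + 46.585 + 0.8905
   = 49.276 m.
h_L = H1 - H2 = 55.62 - 49.276 = 6.344 m.

6.344


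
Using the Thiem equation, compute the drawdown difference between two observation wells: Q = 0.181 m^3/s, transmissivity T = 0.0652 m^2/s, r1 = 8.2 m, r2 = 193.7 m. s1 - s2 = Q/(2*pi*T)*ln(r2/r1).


Thiem equation: s1 - s2 = Q/(2*pi*T) * ln(r2/r1).
ln(r2/r1) = ln(193.7/8.2) = 3.1622.
Q/(2*pi*T) = 0.181 / (2*pi*0.0652) = 0.181 / 0.4097 = 0.4418.
s1 - s2 = 0.4418 * 3.1622 = 1.3971 m.

1.3971


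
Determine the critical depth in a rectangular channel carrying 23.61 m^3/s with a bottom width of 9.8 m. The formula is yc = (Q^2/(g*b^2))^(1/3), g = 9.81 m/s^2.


Using yc = (Q^2 / (g * b^2))^(1/3):
Q^2 = 23.61^2 = 557.43.
g * b^2 = 9.81 * 9.8^2 = 9.81 * 96.04 = 942.15.
Q^2 / (g*b^2) = 557.43 / 942.15 = 0.5917.
yc = 0.5917^(1/3) = 0.8395 m.

0.8395


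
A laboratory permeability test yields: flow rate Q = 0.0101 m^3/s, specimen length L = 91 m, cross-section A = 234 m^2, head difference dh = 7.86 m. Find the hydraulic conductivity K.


From K = Q*L / (A*dh):
Numerator: Q*L = 0.0101 * 91 = 0.9191.
Denominator: A*dh = 234 * 7.86 = 1839.24.
K = 0.9191 / 1839.24 = 0.0005 m/s.

0.0005


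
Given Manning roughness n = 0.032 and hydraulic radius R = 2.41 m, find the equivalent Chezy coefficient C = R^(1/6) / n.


The Chezy coefficient relates to Manning's n through C = R^(1/6) / n.
R^(1/6) = 2.41^(1/6) = 1.157896.
C = 1.157896 / 0.032 = 36.18 m^(1/2)/s.

36.18


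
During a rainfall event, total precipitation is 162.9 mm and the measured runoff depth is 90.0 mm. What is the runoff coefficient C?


The runoff coefficient C = runoff depth / rainfall depth.
C = 90.0 / 162.9
  = 0.5525.

0.5525


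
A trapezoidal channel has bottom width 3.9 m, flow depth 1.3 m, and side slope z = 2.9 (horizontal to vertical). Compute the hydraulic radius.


For a trapezoidal section with side slope z:
A = (b + z*y)*y = (3.9 + 2.9*1.3)*1.3 = 9.971 m^2.
P = b + 2*y*sqrt(1 + z^2) = 3.9 + 2*1.3*sqrt(1 + 2.9^2) = 11.876 m.
R = A/P = 9.971 / 11.876 = 0.8396 m.

0.8396


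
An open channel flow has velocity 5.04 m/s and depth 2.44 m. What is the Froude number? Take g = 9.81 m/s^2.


The Froude number is defined as Fr = V / sqrt(g*y).
g*y = 9.81 * 2.44 = 23.9364.
sqrt(g*y) = sqrt(23.9364) = 4.8925.
Fr = 5.04 / 4.8925 = 1.0302.

1.0302


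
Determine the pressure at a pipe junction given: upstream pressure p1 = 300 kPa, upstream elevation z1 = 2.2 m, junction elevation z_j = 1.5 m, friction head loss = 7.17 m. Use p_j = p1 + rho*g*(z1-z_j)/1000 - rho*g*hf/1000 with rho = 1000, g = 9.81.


Junction pressure: p_j = p1 + rho*g*(z1 - z_j)/1000 - rho*g*hf/1000.
Elevation term = 1000*9.81*(2.2 - 1.5)/1000 = 6.867 kPa.
Friction term = 1000*9.81*7.17/1000 = 70.338 kPa.
p_j = 300 + 6.867 - 70.338 = 236.53 kPa.

236.53


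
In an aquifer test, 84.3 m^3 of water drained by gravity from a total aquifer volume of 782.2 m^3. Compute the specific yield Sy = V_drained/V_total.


Specific yield Sy = Volume drained / Total volume.
Sy = 84.3 / 782.2
   = 0.1078.

0.1078


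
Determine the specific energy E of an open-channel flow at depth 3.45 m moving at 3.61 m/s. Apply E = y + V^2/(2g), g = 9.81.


Specific energy E = y + V^2/(2g).
Velocity head = V^2/(2g) = 3.61^2 / (2*9.81) = 13.0321 / 19.62 = 0.6642 m.
E = 3.45 + 0.6642 = 4.1142 m.

4.1142


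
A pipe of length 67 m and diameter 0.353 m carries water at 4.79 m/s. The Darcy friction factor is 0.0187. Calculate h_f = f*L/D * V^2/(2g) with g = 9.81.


Darcy-Weisbach equation: h_f = f * (L/D) * V^2/(2g).
f * L/D = 0.0187 * 67/0.353 = 3.5493.
V^2/(2g) = 4.79^2 / (2*9.81) = 22.9441 / 19.62 = 1.1694 m.
h_f = 3.5493 * 1.1694 = 4.151 m.

4.151


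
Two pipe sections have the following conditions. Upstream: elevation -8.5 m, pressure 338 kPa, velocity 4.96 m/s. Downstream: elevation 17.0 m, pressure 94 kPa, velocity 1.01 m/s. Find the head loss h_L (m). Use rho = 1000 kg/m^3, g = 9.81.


Total head at each section: H = z + p/(rho*g) + V^2/(2g).
H1 = -8.5 + 338*1000/(1000*9.81) + 4.96^2/(2*9.81)
   = -8.5 + 34.455 + 1.2539
   = 27.209 m.
H2 = 17.0 + 94*1000/(1000*9.81) + 1.01^2/(2*9.81)
   = 17.0 + 9.582 + 0.052
   = 26.634 m.
h_L = H1 - H2 = 27.209 - 26.634 = 0.574 m.

0.574


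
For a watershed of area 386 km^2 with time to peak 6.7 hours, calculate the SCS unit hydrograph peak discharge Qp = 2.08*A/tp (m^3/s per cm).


SCS formula: Qp = 2.08 * A / tp.
Qp = 2.08 * 386 / 6.7
   = 802.88 / 6.7
   = 119.83 m^3/s per cm.

119.83


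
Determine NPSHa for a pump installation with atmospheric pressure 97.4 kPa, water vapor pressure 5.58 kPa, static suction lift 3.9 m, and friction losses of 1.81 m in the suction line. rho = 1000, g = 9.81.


NPSHa = p_atm/(rho*g) - z_s - hf_s - p_vap/(rho*g).
p_atm/(rho*g) = 97.4*1000 / (1000*9.81) = 9.929 m.
p_vap/(rho*g) = 5.58*1000 / (1000*9.81) = 0.569 m.
NPSHa = 9.929 - 3.9 - 1.81 - 0.569
      = 3.65 m.

3.65


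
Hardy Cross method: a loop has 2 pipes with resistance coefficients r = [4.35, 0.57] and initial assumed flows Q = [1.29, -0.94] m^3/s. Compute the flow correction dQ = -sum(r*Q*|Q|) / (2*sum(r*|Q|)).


Numerator terms (r*Q*|Q|): 4.35*1.29*|1.29| = 7.2388; 0.57*-0.94*|-0.94| = -0.5037.
Sum of numerator = 6.7352.
Denominator terms (r*|Q|): 4.35*|1.29| = 5.6115; 0.57*|-0.94| = 0.5358.
2 * sum of denominator = 2 * 6.1473 = 12.2946.
dQ = -6.7352 / 12.2946 = -0.5478 m^3/s.

-0.5478


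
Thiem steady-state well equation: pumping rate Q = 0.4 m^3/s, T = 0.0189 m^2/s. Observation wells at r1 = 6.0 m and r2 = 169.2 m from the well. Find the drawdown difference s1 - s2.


Thiem equation: s1 - s2 = Q/(2*pi*T) * ln(r2/r1).
ln(r2/r1) = ln(169.2/6.0) = 3.3393.
Q/(2*pi*T) = 0.4 / (2*pi*0.0189) = 0.4 / 0.1188 = 3.3684.
s1 - s2 = 3.3684 * 3.3393 = 11.248 m.

11.248


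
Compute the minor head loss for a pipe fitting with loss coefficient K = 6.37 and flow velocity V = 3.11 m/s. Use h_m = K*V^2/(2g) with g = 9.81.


Minor loss formula: h_m = K * V^2/(2g).
V^2 = 3.11^2 = 9.6721.
V^2/(2g) = 9.6721 / 19.62 = 0.493 m.
h_m = 6.37 * 0.493 = 3.1402 m.

3.1402


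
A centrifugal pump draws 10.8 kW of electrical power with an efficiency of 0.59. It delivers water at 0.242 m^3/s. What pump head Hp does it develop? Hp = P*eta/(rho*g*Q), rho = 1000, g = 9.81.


Pump head formula: Hp = P * eta / (rho * g * Q).
Numerator: P * eta = 10.8 * 1000 * 0.59 = 6372.0 W.
Denominator: rho * g * Q = 1000 * 9.81 * 0.242 = 2374.02.
Hp = 6372.0 / 2374.02 = 2.68 m.

2.68


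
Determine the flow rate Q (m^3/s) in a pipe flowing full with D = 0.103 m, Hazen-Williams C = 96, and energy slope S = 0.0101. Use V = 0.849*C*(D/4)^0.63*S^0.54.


For a full circular pipe, R = D/4 = 0.103/4 = 0.0257 m.
V = 0.849 * 96 * 0.0257^0.63 * 0.0101^0.54
  = 0.849 * 96 * 0.099722 * 0.083625
  = 0.6797 m/s.
Pipe area A = pi*D^2/4 = pi*0.103^2/4 = 0.0083 m^2.
Q = A * V = 0.0083 * 0.6797 = 0.0057 m^3/s.

0.0057


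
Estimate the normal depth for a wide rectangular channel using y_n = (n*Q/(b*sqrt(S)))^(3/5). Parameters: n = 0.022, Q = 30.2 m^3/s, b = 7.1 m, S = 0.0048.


We use the wide-channel approximation y_n = (n*Q/(b*sqrt(S)))^(3/5).
sqrt(S) = sqrt(0.0048) = 0.069282.
Numerator: n*Q = 0.022 * 30.2 = 0.6644.
Denominator: b*sqrt(S) = 7.1 * 0.069282 = 0.491902.
arg = 1.3507.
y_n = 1.3507^(3/5) = 1.1977 m.

1.1977


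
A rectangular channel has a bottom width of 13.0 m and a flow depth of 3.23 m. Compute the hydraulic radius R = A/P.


For a rectangular section:
Flow area A = b * y = 13.0 * 3.23 = 41.99 m^2.
Wetted perimeter P = b + 2y = 13.0 + 2*3.23 = 19.46 m.
Hydraulic radius R = A/P = 41.99 / 19.46 = 2.1578 m.

2.1578


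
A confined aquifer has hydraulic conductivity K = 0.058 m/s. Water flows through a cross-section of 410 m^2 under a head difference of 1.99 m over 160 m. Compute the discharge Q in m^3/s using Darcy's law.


Darcy's law: Q = K * A * i, where i = dh/L.
Hydraulic gradient i = 1.99 / 160 = 0.012438.
Q = 0.058 * 410 * 0.012438
  = 0.2958 m^3/s.

0.2958


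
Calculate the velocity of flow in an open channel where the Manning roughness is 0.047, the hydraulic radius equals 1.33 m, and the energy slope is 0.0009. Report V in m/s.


Manning's equation gives V = (1/n) * R^(2/3) * S^(1/2).
First, compute R^(2/3) = 1.33^(2/3) = 1.2094.
Next, S^(1/2) = 0.0009^(1/2) = 0.03.
Then 1/n = 1/0.047 = 21.28.
V = 21.28 * 1.2094 * 0.03 = 0.772 m/s.

0.772


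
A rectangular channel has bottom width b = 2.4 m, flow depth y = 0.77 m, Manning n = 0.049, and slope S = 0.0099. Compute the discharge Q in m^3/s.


For a rectangular channel, the cross-sectional area A = b * y = 2.4 * 0.77 = 1.85 m^2.
The wetted perimeter P = b + 2y = 2.4 + 2*0.77 = 3.94 m.
Hydraulic radius R = A/P = 1.85/3.94 = 0.469 m.
Velocity V = (1/n)*R^(2/3)*S^(1/2) = (1/0.049)*0.469^(2/3)*0.0099^(1/2) = 1.2258 m/s.
Discharge Q = A * V = 1.85 * 1.2258 = 2.265 m^3/s.

2.265


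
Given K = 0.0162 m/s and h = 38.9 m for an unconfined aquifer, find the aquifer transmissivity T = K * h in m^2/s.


Transmissivity is defined as T = K * h.
T = 0.0162 * 38.9
  = 0.6302 m^2/s.

0.6302


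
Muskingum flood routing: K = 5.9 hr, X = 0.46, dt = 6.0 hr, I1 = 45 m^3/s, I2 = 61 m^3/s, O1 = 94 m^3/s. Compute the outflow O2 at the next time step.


Muskingum coefficients:
denom = 2*K*(1-X) + dt = 2*5.9*(1-0.46) + 6.0 = 12.372.
C0 = (dt - 2*K*X)/denom = (6.0 - 2*5.9*0.46)/12.372 = 0.0462.
C1 = (dt + 2*K*X)/denom = (6.0 + 2*5.9*0.46)/12.372 = 0.9237.
C2 = (2*K*(1-X) - dt)/denom = 0.0301.
O2 = C0*I2 + C1*I1 + C2*O1
   = 0.0462*61 + 0.9237*45 + 0.0301*94
   = 47.21 m^3/s.

47.21


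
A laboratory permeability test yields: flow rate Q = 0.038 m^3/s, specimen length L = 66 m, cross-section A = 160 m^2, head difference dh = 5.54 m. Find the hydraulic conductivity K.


From K = Q*L / (A*dh):
Numerator: Q*L = 0.038 * 66 = 2.508.
Denominator: A*dh = 160 * 5.54 = 886.4.
K = 2.508 / 886.4 = 0.002829 m/s.

0.002829


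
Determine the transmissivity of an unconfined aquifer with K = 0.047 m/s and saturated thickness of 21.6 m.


Transmissivity is defined as T = K * h.
T = 0.047 * 21.6
  = 1.0152 m^2/s.

1.0152


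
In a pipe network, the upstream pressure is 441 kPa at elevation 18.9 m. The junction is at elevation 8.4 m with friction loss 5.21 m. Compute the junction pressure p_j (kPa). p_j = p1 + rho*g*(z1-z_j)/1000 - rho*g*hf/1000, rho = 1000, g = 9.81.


Junction pressure: p_j = p1 + rho*g*(z1 - z_j)/1000 - rho*g*hf/1000.
Elevation term = 1000*9.81*(18.9 - 8.4)/1000 = 103.005 kPa.
Friction term = 1000*9.81*5.21/1000 = 51.11 kPa.
p_j = 441 + 103.005 - 51.11 = 492.89 kPa.

492.89


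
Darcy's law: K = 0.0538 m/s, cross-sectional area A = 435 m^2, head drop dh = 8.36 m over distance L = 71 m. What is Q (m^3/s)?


Darcy's law: Q = K * A * i, where i = dh/L.
Hydraulic gradient i = 8.36 / 71 = 0.117746.
Q = 0.0538 * 435 * 0.117746
  = 2.7556 m^3/s.

2.7556


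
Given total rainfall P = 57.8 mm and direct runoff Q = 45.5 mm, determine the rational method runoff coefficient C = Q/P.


The runoff coefficient C = runoff depth / rainfall depth.
C = 45.5 / 57.8
  = 0.7872.

0.7872


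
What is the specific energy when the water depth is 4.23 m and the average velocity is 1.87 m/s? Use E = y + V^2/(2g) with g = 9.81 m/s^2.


Specific energy E = y + V^2/(2g).
Velocity head = V^2/(2g) = 1.87^2 / (2*9.81) = 3.4969 / 19.62 = 0.1782 m.
E = 4.23 + 0.1782 = 4.4082 m.

4.4082


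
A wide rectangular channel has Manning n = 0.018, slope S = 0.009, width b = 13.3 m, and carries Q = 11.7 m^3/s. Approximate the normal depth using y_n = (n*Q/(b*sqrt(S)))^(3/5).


We use the wide-channel approximation y_n = (n*Q/(b*sqrt(S)))^(3/5).
sqrt(S) = sqrt(0.009) = 0.094868.
Numerator: n*Q = 0.018 * 11.7 = 0.2106.
Denominator: b*sqrt(S) = 13.3 * 0.094868 = 1.261744.
arg = 0.1669.
y_n = 0.1669^(3/5) = 0.3416 m.

0.3416


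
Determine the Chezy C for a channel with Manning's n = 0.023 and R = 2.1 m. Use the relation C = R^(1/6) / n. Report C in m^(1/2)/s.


The Chezy coefficient relates to Manning's n through C = R^(1/6) / n.
R^(1/6) = 2.1^(1/6) = 1.131627.
C = 1.131627 / 0.023 = 49.2 m^(1/2)/s.

49.2


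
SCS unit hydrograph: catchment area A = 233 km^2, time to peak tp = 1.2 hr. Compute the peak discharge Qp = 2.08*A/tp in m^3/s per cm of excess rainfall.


SCS formula: Qp = 2.08 * A / tp.
Qp = 2.08 * 233 / 1.2
   = 484.64 / 1.2
   = 403.87 m^3/s per cm.

403.87


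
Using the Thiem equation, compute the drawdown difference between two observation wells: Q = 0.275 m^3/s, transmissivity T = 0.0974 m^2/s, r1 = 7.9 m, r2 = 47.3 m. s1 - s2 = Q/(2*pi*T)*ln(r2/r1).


Thiem equation: s1 - s2 = Q/(2*pi*T) * ln(r2/r1).
ln(r2/r1) = ln(47.3/7.9) = 1.7896.
Q/(2*pi*T) = 0.275 / (2*pi*0.0974) = 0.275 / 0.612 = 0.4494.
s1 - s2 = 0.4494 * 1.7896 = 0.8042 m.

0.8042


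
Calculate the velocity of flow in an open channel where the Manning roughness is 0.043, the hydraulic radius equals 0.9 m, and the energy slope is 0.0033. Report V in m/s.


Manning's equation gives V = (1/n) * R^(2/3) * S^(1/2).
First, compute R^(2/3) = 0.9^(2/3) = 0.9322.
Next, S^(1/2) = 0.0033^(1/2) = 0.057446.
Then 1/n = 1/0.043 = 23.26.
V = 23.26 * 0.9322 * 0.057446 = 1.2453 m/s.

1.2453


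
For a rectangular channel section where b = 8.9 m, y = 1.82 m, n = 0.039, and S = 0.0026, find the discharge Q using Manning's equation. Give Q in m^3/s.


For a rectangular channel, the cross-sectional area A = b * y = 8.9 * 1.82 = 16.2 m^2.
The wetted perimeter P = b + 2y = 8.9 + 2*1.82 = 12.54 m.
Hydraulic radius R = A/P = 16.2/12.54 = 1.2917 m.
Velocity V = (1/n)*R^(2/3)*S^(1/2) = (1/0.039)*1.2917^(2/3)*0.0026^(1/2) = 1.5507 m/s.
Discharge Q = A * V = 16.2 * 1.5507 = 25.118 m^3/s.

25.118


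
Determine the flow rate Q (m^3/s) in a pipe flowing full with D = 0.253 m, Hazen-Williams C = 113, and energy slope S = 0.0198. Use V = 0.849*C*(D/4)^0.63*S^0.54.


For a full circular pipe, R = D/4 = 0.253/4 = 0.0633 m.
V = 0.849 * 113 * 0.0633^0.63 * 0.0198^0.54
  = 0.849 * 113 * 0.175658 * 0.120282
  = 2.027 m/s.
Pipe area A = pi*D^2/4 = pi*0.253^2/4 = 0.0503 m^2.
Q = A * V = 0.0503 * 2.027 = 0.1019 m^3/s.

0.1019


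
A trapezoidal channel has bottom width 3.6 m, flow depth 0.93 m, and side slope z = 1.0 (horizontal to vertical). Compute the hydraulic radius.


For a trapezoidal section with side slope z:
A = (b + z*y)*y = (3.6 + 1.0*0.93)*0.93 = 4.213 m^2.
P = b + 2*y*sqrt(1 + z^2) = 3.6 + 2*0.93*sqrt(1 + 1.0^2) = 6.23 m.
R = A/P = 4.213 / 6.23 = 0.6762 m.

0.6762


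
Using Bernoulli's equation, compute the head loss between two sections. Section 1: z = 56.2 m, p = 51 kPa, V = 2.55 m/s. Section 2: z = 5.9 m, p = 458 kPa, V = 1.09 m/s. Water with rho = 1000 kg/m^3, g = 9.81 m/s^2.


Total head at each section: H = z + p/(rho*g) + V^2/(2g).
H1 = 56.2 + 51*1000/(1000*9.81) + 2.55^2/(2*9.81)
   = 56.2 + 5.199 + 0.3314
   = 61.73 m.
H2 = 5.9 + 458*1000/(1000*9.81) + 1.09^2/(2*9.81)
   = 5.9 + 46.687 + 0.0606
   = 52.648 m.
h_L = H1 - H2 = 61.73 - 52.648 = 9.083 m.

9.083


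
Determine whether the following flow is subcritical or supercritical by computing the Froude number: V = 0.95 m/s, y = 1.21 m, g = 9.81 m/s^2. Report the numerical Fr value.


The Froude number is defined as Fr = V / sqrt(g*y).
g*y = 9.81 * 1.21 = 11.8701.
sqrt(g*y) = sqrt(11.8701) = 3.4453.
Fr = 0.95 / 3.4453 = 0.2757.
Since Fr < 1, the flow is subcritical.

0.2757


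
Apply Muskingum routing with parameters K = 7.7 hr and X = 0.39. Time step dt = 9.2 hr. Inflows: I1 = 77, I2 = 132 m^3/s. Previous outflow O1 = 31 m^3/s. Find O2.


Muskingum coefficients:
denom = 2*K*(1-X) + dt = 2*7.7*(1-0.39) + 9.2 = 18.594.
C0 = (dt - 2*K*X)/denom = (9.2 - 2*7.7*0.39)/18.594 = 0.1718.
C1 = (dt + 2*K*X)/denom = (9.2 + 2*7.7*0.39)/18.594 = 0.8178.
C2 = (2*K*(1-X) - dt)/denom = 0.0104.
O2 = C0*I2 + C1*I1 + C2*O1
   = 0.1718*132 + 0.8178*77 + 0.0104*31
   = 85.97 m^3/s.

85.97


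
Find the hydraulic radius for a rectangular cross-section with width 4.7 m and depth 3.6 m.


For a rectangular section:
Flow area A = b * y = 4.7 * 3.6 = 16.92 m^2.
Wetted perimeter P = b + 2y = 4.7 + 2*3.6 = 11.9 m.
Hydraulic radius R = A/P = 16.92 / 11.9 = 1.4218 m.

1.4218


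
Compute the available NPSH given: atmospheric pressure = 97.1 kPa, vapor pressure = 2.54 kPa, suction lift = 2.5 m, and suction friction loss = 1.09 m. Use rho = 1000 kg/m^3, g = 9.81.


NPSHa = p_atm/(rho*g) - z_s - hf_s - p_vap/(rho*g).
p_atm/(rho*g) = 97.1*1000 / (1000*9.81) = 9.898 m.
p_vap/(rho*g) = 2.54*1000 / (1000*9.81) = 0.259 m.
NPSHa = 9.898 - 2.5 - 1.09 - 0.259
      = 6.05 m.

6.05


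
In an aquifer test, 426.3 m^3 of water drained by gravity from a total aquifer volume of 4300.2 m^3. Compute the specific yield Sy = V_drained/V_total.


Specific yield Sy = Volume drained / Total volume.
Sy = 426.3 / 4300.2
   = 0.0991.

0.0991


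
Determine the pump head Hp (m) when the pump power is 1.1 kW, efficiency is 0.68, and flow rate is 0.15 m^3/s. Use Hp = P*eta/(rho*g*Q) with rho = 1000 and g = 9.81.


Pump head formula: Hp = P * eta / (rho * g * Q).
Numerator: P * eta = 1.1 * 1000 * 0.68 = 748.0 W.
Denominator: rho * g * Q = 1000 * 9.81 * 0.15 = 1471.5.
Hp = 748.0 / 1471.5 = 0.51 m.

0.51


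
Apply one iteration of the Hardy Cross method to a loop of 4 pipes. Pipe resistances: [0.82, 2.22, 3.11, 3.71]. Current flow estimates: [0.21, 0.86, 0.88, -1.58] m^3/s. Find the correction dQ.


Numerator terms (r*Q*|Q|): 0.82*0.21*|0.21| = 0.0362; 2.22*0.86*|0.86| = 1.6419; 3.11*0.88*|0.88| = 2.4084; 3.71*-1.58*|-1.58| = -9.2616.
Sum of numerator = -5.1752.
Denominator terms (r*|Q|): 0.82*|0.21| = 0.1722; 2.22*|0.86| = 1.9092; 3.11*|0.88| = 2.7368; 3.71*|-1.58| = 5.8618.
2 * sum of denominator = 2 * 10.68 = 21.36.
dQ = --5.1752 / 21.36 = 0.2423 m^3/s.

0.2423


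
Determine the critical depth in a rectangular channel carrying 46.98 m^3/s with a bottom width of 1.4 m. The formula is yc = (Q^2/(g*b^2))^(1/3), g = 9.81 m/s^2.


Using yc = (Q^2 / (g * b^2))^(1/3):
Q^2 = 46.98^2 = 2207.12.
g * b^2 = 9.81 * 1.4^2 = 9.81 * 1.96 = 19.23.
Q^2 / (g*b^2) = 2207.12 / 19.23 = 114.7748.
yc = 114.7748^(1/3) = 4.86 m.

4.86


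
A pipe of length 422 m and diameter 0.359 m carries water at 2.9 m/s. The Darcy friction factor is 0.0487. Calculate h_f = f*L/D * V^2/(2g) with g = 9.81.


Darcy-Weisbach equation: h_f = f * (L/D) * V^2/(2g).
f * L/D = 0.0487 * 422/0.359 = 57.2462.
V^2/(2g) = 2.9^2 / (2*9.81) = 8.41 / 19.62 = 0.4286 m.
h_f = 57.2462 * 0.4286 = 24.538 m.

24.538


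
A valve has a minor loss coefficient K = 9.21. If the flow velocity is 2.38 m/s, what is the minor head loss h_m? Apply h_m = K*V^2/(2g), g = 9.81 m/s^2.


Minor loss formula: h_m = K * V^2/(2g).
V^2 = 2.38^2 = 5.6644.
V^2/(2g) = 5.6644 / 19.62 = 0.2887 m.
h_m = 9.21 * 0.2887 = 2.659 m.

2.659


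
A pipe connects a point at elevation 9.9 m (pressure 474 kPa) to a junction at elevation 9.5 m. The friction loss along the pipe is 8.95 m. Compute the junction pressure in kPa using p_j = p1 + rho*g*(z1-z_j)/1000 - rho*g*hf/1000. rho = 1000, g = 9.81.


Junction pressure: p_j = p1 + rho*g*(z1 - z_j)/1000 - rho*g*hf/1000.
Elevation term = 1000*9.81*(9.9 - 9.5)/1000 = 3.924 kPa.
Friction term = 1000*9.81*8.95/1000 = 87.799 kPa.
p_j = 474 + 3.924 - 87.799 = 390.12 kPa.

390.12


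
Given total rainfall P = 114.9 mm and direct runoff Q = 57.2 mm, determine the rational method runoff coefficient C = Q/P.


The runoff coefficient C = runoff depth / rainfall depth.
C = 57.2 / 114.9
  = 0.4978.

0.4978


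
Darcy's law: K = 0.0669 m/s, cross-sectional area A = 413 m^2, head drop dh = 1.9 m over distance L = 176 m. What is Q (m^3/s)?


Darcy's law: Q = K * A * i, where i = dh/L.
Hydraulic gradient i = 1.9 / 176 = 0.010795.
Q = 0.0669 * 413 * 0.010795
  = 0.2983 m^3/s.

0.2983


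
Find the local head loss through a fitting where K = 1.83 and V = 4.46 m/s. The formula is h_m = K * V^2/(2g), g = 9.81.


Minor loss formula: h_m = K * V^2/(2g).
V^2 = 4.46^2 = 19.8916.
V^2/(2g) = 19.8916 / 19.62 = 1.0138 m.
h_m = 1.83 * 1.0138 = 1.8553 m.

1.8553


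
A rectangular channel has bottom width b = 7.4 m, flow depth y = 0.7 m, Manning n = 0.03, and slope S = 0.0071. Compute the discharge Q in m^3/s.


For a rectangular channel, the cross-sectional area A = b * y = 7.4 * 0.7 = 5.18 m^2.
The wetted perimeter P = b + 2y = 7.4 + 2*0.7 = 8.8 m.
Hydraulic radius R = A/P = 5.18/8.8 = 0.5886 m.
Velocity V = (1/n)*R^(2/3)*S^(1/2) = (1/0.03)*0.5886^(2/3)*0.0071^(1/2) = 1.9728 m/s.
Discharge Q = A * V = 5.18 * 1.9728 = 10.219 m^3/s.

10.219


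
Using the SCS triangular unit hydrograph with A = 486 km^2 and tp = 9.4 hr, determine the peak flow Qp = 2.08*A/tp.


SCS formula: Qp = 2.08 * A / tp.
Qp = 2.08 * 486 / 9.4
   = 1010.88 / 9.4
   = 107.54 m^3/s per cm.

107.54


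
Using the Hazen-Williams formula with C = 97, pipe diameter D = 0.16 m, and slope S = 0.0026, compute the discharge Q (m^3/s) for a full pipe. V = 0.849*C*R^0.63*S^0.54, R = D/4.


For a full circular pipe, R = D/4 = 0.16/4 = 0.04 m.
V = 0.849 * 97 * 0.04^0.63 * 0.0026^0.54
  = 0.849 * 97 * 0.131613 * 0.040187
  = 0.4356 m/s.
Pipe area A = pi*D^2/4 = pi*0.16^2/4 = 0.0201 m^2.
Q = A * V = 0.0201 * 0.4356 = 0.0088 m^3/s.

0.0088


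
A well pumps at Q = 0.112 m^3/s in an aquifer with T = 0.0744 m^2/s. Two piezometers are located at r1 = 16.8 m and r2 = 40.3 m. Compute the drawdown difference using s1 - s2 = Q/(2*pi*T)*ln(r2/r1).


Thiem equation: s1 - s2 = Q/(2*pi*T) * ln(r2/r1).
ln(r2/r1) = ln(40.3/16.8) = 0.875.
Q/(2*pi*T) = 0.112 / (2*pi*0.0744) = 0.112 / 0.4675 = 0.2396.
s1 - s2 = 0.2396 * 0.875 = 0.2096 m.

0.2096


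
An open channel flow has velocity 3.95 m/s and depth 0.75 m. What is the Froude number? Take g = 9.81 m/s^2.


The Froude number is defined as Fr = V / sqrt(g*y).
g*y = 9.81 * 0.75 = 7.3575.
sqrt(g*y) = sqrt(7.3575) = 2.7125.
Fr = 3.95 / 2.7125 = 1.4562.

1.4562


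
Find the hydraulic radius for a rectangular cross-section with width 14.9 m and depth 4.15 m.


For a rectangular section:
Flow area A = b * y = 14.9 * 4.15 = 61.84 m^2.
Wetted perimeter P = b + 2y = 14.9 + 2*4.15 = 23.2 m.
Hydraulic radius R = A/P = 61.84 / 23.2 = 2.6653 m.

2.6653


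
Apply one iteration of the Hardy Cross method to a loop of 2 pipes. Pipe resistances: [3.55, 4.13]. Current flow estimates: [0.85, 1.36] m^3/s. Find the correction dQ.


Numerator terms (r*Q*|Q|): 3.55*0.85*|0.85| = 2.5649; 4.13*1.36*|1.36| = 7.6388.
Sum of numerator = 10.2037.
Denominator terms (r*|Q|): 3.55*|0.85| = 3.0175; 4.13*|1.36| = 5.6168.
2 * sum of denominator = 2 * 8.6343 = 17.2686.
dQ = -10.2037 / 17.2686 = -0.5909 m^3/s.

-0.5909


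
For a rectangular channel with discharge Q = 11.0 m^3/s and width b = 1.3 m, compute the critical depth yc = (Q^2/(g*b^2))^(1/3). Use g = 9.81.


Using yc = (Q^2 / (g * b^2))^(1/3):
Q^2 = 11.0^2 = 121.0.
g * b^2 = 9.81 * 1.3^2 = 9.81 * 1.69 = 16.58.
Q^2 / (g*b^2) = 121.0 / 16.58 = 7.2979.
yc = 7.2979^(1/3) = 1.9397 m.

1.9397


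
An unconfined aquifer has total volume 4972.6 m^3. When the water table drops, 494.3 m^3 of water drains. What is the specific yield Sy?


Specific yield Sy = Volume drained / Total volume.
Sy = 494.3 / 4972.6
   = 0.0994.

0.0994


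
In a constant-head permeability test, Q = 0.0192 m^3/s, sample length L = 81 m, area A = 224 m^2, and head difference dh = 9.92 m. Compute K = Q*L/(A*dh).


From K = Q*L / (A*dh):
Numerator: Q*L = 0.0192 * 81 = 1.5552.
Denominator: A*dh = 224 * 9.92 = 2222.08.
K = 1.5552 / 2222.08 = 0.0007 m/s.

0.0007


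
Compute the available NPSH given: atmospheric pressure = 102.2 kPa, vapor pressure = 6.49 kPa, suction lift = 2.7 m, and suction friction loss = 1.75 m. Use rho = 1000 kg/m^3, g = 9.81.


NPSHa = p_atm/(rho*g) - z_s - hf_s - p_vap/(rho*g).
p_atm/(rho*g) = 102.2*1000 / (1000*9.81) = 10.418 m.
p_vap/(rho*g) = 6.49*1000 / (1000*9.81) = 0.662 m.
NPSHa = 10.418 - 2.7 - 1.75 - 0.662
      = 5.31 m.

5.31


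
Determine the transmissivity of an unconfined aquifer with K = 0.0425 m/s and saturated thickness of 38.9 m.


Transmissivity is defined as T = K * h.
T = 0.0425 * 38.9
  = 1.6533 m^2/s.

1.6533


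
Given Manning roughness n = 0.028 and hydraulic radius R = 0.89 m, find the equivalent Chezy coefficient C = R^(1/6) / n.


The Chezy coefficient relates to Manning's n through C = R^(1/6) / n.
R^(1/6) = 0.89^(1/6) = 0.980765.
C = 0.980765 / 0.028 = 35.03 m^(1/2)/s.

35.03


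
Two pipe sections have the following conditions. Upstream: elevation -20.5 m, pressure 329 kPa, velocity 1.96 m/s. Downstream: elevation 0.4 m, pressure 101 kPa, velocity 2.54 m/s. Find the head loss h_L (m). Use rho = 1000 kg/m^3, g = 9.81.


Total head at each section: H = z + p/(rho*g) + V^2/(2g).
H1 = -20.5 + 329*1000/(1000*9.81) + 1.96^2/(2*9.81)
   = -20.5 + 33.537 + 0.1958
   = 13.233 m.
H2 = 0.4 + 101*1000/(1000*9.81) + 2.54^2/(2*9.81)
   = 0.4 + 10.296 + 0.3288
   = 11.024 m.
h_L = H1 - H2 = 13.233 - 11.024 = 2.209 m.

2.209


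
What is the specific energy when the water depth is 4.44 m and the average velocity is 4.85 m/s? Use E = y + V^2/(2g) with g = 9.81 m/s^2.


Specific energy E = y + V^2/(2g).
Velocity head = V^2/(2g) = 4.85^2 / (2*9.81) = 23.5225 / 19.62 = 1.1989 m.
E = 4.44 + 1.1989 = 5.6389 m.

5.6389


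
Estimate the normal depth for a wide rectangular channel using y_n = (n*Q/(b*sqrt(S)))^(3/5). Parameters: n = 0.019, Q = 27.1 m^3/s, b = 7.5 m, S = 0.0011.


We use the wide-channel approximation y_n = (n*Q/(b*sqrt(S)))^(3/5).
sqrt(S) = sqrt(0.0011) = 0.033166.
Numerator: n*Q = 0.019 * 27.1 = 0.5149.
Denominator: b*sqrt(S) = 7.5 * 0.033166 = 0.248745.
arg = 2.07.
y_n = 2.07^(3/5) = 1.5473 m.

1.5473


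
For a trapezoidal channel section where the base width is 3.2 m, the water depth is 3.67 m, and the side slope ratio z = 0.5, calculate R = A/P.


For a trapezoidal section with side slope z:
A = (b + z*y)*y = (3.2 + 0.5*3.67)*3.67 = 18.478 m^2.
P = b + 2*y*sqrt(1 + z^2) = 3.2 + 2*3.67*sqrt(1 + 0.5^2) = 11.406 m.
R = A/P = 18.478 / 11.406 = 1.62 m.

1.62


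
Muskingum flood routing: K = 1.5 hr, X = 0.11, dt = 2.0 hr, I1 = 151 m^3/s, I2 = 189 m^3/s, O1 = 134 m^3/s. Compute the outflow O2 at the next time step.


Muskingum coefficients:
denom = 2*K*(1-X) + dt = 2*1.5*(1-0.11) + 2.0 = 4.67.
C0 = (dt - 2*K*X)/denom = (2.0 - 2*1.5*0.11)/4.67 = 0.3576.
C1 = (dt + 2*K*X)/denom = (2.0 + 2*1.5*0.11)/4.67 = 0.4989.
C2 = (2*K*(1-X) - dt)/denom = 0.1435.
O2 = C0*I2 + C1*I1 + C2*O1
   = 0.3576*189 + 0.4989*151 + 0.1435*134
   = 162.15 m^3/s.

162.15


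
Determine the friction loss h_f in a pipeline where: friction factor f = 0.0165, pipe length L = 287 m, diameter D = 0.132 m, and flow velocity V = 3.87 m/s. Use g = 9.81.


Darcy-Weisbach equation: h_f = f * (L/D) * V^2/(2g).
f * L/D = 0.0165 * 287/0.132 = 35.875.
V^2/(2g) = 3.87^2 / (2*9.81) = 14.9769 / 19.62 = 0.7633 m.
h_f = 35.875 * 0.7633 = 27.385 m.

27.385


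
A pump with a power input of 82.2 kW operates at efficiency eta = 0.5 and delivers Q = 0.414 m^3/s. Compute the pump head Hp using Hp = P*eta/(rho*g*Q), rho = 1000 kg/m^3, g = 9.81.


Pump head formula: Hp = P * eta / (rho * g * Q).
Numerator: P * eta = 82.2 * 1000 * 0.5 = 41100.0 W.
Denominator: rho * g * Q = 1000 * 9.81 * 0.414 = 4061.34.
Hp = 41100.0 / 4061.34 = 10.12 m.

10.12


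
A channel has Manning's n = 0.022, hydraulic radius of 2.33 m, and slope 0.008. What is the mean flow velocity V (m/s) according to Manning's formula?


Manning's equation gives V = (1/n) * R^(2/3) * S^(1/2).
First, compute R^(2/3) = 2.33^(2/3) = 1.7575.
Next, S^(1/2) = 0.008^(1/2) = 0.089443.
Then 1/n = 1/0.022 = 45.45.
V = 45.45 * 1.7575 * 0.089443 = 7.1454 m/s.

7.1454


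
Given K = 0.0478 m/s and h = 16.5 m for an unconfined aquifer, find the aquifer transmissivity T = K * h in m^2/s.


Transmissivity is defined as T = K * h.
T = 0.0478 * 16.5
  = 0.7887 m^2/s.

0.7887


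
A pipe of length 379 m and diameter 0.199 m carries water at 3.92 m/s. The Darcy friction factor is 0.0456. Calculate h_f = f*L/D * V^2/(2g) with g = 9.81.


Darcy-Weisbach equation: h_f = f * (L/D) * V^2/(2g).
f * L/D = 0.0456 * 379/0.199 = 86.8462.
V^2/(2g) = 3.92^2 / (2*9.81) = 15.3664 / 19.62 = 0.7832 m.
h_f = 86.8462 * 0.7832 = 68.018 m.

68.018


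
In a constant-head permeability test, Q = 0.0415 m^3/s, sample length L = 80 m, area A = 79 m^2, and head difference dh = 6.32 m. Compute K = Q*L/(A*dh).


From K = Q*L / (A*dh):
Numerator: Q*L = 0.0415 * 80 = 3.32.
Denominator: A*dh = 79 * 6.32 = 499.28.
K = 3.32 / 499.28 = 0.00665 m/s.

0.00665


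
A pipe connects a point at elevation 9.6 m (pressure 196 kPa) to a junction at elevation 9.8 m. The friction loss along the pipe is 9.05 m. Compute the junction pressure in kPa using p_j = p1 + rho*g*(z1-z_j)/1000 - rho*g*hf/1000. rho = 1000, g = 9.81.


Junction pressure: p_j = p1 + rho*g*(z1 - z_j)/1000 - rho*g*hf/1000.
Elevation term = 1000*9.81*(9.6 - 9.8)/1000 = -1.962 kPa.
Friction term = 1000*9.81*9.05/1000 = 88.781 kPa.
p_j = 196 + -1.962 - 88.781 = 105.26 kPa.

105.26


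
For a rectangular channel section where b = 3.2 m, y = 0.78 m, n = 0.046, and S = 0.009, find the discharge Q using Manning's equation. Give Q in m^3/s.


For a rectangular channel, the cross-sectional area A = b * y = 3.2 * 0.78 = 2.5 m^2.
The wetted perimeter P = b + 2y = 3.2 + 2*0.78 = 4.76 m.
Hydraulic radius R = A/P = 2.5/4.76 = 0.5244 m.
Velocity V = (1/n)*R^(2/3)*S^(1/2) = (1/0.046)*0.5244^(2/3)*0.009^(1/2) = 1.3411 m/s.
Discharge Q = A * V = 2.5 * 1.3411 = 3.347 m^3/s.

3.347


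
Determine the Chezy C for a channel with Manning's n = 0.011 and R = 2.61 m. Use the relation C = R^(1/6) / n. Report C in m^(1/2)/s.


The Chezy coefficient relates to Manning's n through C = R^(1/6) / n.
R^(1/6) = 2.61^(1/6) = 1.173384.
C = 1.173384 / 0.011 = 106.67 m^(1/2)/s.

106.67


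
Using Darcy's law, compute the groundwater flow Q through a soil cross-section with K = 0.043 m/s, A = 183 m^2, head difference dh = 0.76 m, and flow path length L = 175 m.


Darcy's law: Q = K * A * i, where i = dh/L.
Hydraulic gradient i = 0.76 / 175 = 0.004343.
Q = 0.043 * 183 * 0.004343
  = 0.0342 m^3/s.

0.0342


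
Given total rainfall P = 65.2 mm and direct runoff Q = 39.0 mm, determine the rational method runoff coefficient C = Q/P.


The runoff coefficient C = runoff depth / rainfall depth.
C = 39.0 / 65.2
  = 0.5982.

0.5982


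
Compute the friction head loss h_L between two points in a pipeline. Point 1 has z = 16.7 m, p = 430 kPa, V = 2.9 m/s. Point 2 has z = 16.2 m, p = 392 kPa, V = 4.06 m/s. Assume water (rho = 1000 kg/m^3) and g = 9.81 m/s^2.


Total head at each section: H = z + p/(rho*g) + V^2/(2g).
H1 = 16.7 + 430*1000/(1000*9.81) + 2.9^2/(2*9.81)
   = 16.7 + 43.833 + 0.4286
   = 60.961 m.
H2 = 16.2 + 392*1000/(1000*9.81) + 4.06^2/(2*9.81)
   = 16.2 + 39.959 + 0.8401
   = 56.999 m.
h_L = H1 - H2 = 60.961 - 56.999 = 3.962 m.

3.962


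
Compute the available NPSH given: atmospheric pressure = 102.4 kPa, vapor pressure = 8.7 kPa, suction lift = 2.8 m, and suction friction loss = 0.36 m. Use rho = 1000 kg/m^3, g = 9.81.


NPSHa = p_atm/(rho*g) - z_s - hf_s - p_vap/(rho*g).
p_atm/(rho*g) = 102.4*1000 / (1000*9.81) = 10.438 m.
p_vap/(rho*g) = 8.7*1000 / (1000*9.81) = 0.887 m.
NPSHa = 10.438 - 2.8 - 0.36 - 0.887
      = 6.39 m.

6.39


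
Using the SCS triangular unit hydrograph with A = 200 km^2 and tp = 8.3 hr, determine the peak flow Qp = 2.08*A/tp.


SCS formula: Qp = 2.08 * A / tp.
Qp = 2.08 * 200 / 8.3
   = 416.0 / 8.3
   = 50.12 m^3/s per cm.

50.12


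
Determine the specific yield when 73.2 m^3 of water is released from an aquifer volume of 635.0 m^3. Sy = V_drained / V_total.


Specific yield Sy = Volume drained / Total volume.
Sy = 73.2 / 635.0
   = 0.1153.

0.1153


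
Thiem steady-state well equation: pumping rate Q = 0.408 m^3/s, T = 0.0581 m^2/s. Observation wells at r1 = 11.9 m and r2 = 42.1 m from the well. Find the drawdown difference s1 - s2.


Thiem equation: s1 - s2 = Q/(2*pi*T) * ln(r2/r1).
ln(r2/r1) = ln(42.1/11.9) = 1.2635.
Q/(2*pi*T) = 0.408 / (2*pi*0.0581) = 0.408 / 0.3651 = 1.1176.
s1 - s2 = 1.1176 * 1.2635 = 1.4122 m.

1.4122


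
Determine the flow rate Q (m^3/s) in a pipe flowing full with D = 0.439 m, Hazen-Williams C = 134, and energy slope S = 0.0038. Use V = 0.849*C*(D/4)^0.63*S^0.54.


For a full circular pipe, R = D/4 = 0.439/4 = 0.1098 m.
V = 0.849 * 134 * 0.1098^0.63 * 0.0038^0.54
  = 0.849 * 134 * 0.248574 * 0.049327
  = 1.3949 m/s.
Pipe area A = pi*D^2/4 = pi*0.439^2/4 = 0.1514 m^2.
Q = A * V = 0.1514 * 1.3949 = 0.2111 m^3/s.

0.2111


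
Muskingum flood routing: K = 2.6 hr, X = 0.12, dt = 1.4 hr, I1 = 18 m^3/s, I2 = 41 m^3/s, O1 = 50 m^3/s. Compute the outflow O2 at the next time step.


Muskingum coefficients:
denom = 2*K*(1-X) + dt = 2*2.6*(1-0.12) + 1.4 = 5.976.
C0 = (dt - 2*K*X)/denom = (1.4 - 2*2.6*0.12)/5.976 = 0.1299.
C1 = (dt + 2*K*X)/denom = (1.4 + 2*2.6*0.12)/5.976 = 0.3387.
C2 = (2*K*(1-X) - dt)/denom = 0.5315.
O2 = C0*I2 + C1*I1 + C2*O1
   = 0.1299*41 + 0.3387*18 + 0.5315*50
   = 37.99 m^3/s.

37.99


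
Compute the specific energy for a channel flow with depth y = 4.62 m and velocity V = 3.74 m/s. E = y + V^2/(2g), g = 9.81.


Specific energy E = y + V^2/(2g).
Velocity head = V^2/(2g) = 3.74^2 / (2*9.81) = 13.9876 / 19.62 = 0.7129 m.
E = 4.62 + 0.7129 = 5.3329 m.

5.3329
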